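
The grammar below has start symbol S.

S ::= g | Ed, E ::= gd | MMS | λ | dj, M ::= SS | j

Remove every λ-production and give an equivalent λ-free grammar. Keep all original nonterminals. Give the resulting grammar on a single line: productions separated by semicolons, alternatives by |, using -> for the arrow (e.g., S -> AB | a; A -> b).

Nullable set: {E}.
S -> Ed: E nullable, giving Ed | d.
Drop E -> λ.
Unchanged (no nullable symbols): S -> g; E -> MMS; E -> dj; E -> gd; M -> SS; M -> j.

S -> d | g | Ed; E -> dj | gd | MMS; M -> j | SS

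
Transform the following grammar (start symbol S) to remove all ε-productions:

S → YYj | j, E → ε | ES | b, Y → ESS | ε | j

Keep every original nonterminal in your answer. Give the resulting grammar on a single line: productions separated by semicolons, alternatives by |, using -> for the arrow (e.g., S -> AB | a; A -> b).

Nullable set: {E, Y}.
S -> YYj: Y, Y nullable, giving YYj | Yj | j.
Drop E -> ε.
E -> ES: E nullable, giving ES | S.
Drop Y -> ε.
Y -> ESS: E nullable, giving ESS | SS.
Unchanged (no nullable symbols): S -> j; E -> b; Y -> j.

S -> j | Yj | YYj; E -> S | b | ES; Y -> j | SS | ESS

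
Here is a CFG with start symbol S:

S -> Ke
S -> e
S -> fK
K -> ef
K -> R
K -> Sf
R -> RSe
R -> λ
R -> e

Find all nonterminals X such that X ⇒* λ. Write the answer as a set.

Directly nullable (have an ε-rule): {R}.
K is nullable via K -> R (every symbol on the right is already known nullable).
Not nullable: S — each has a terminal in every rule's right-hand side or depends on a non-nullable symbol.

{K, R}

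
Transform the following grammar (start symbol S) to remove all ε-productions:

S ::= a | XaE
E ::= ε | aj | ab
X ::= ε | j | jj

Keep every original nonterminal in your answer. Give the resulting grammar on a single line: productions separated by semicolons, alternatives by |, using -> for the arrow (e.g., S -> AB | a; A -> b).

S -> a | Xa | aE | XaE; E -> ab | aj; X -> j | jj

Nullable set: {E, X}.
S -> XaE: X, E nullable, giving Xa | XaE | a | aE.
Drop E -> ε.
Drop X -> ε.
Unchanged (no nullable symbols): S -> a; E -> ab; E -> aj; X -> j; X -> jj.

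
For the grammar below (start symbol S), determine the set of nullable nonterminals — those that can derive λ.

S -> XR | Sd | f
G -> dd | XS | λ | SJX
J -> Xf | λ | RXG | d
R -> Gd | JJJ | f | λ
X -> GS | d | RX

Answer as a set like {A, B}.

Directly nullable (have an ε-rule): {G, J, R}.
Not nullable: S, X — each has a terminal in every rule's right-hand side or depends on a non-nullable symbol.

{G, J, R}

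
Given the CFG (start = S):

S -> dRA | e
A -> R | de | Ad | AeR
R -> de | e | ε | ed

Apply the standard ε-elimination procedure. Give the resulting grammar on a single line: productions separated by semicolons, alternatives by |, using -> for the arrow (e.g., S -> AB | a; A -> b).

S -> d | e | dA | dR | dRA; A -> R | d | e | Ad | Ae | de | eR | AeR; R -> e | de | ed

Nullable set: {A, R}.
S -> dRA: R, A nullable, giving d | dA | dR | dRA.
A -> Ad: A nullable, giving Ad | d.
A -> AeR: A, R nullable, giving Ae | AeR | e | eR.
A -> R: R nullable, giving R.
Drop R -> ε.
Unchanged (no nullable symbols): S -> e; A -> de; R -> de; R -> e; R -> ed.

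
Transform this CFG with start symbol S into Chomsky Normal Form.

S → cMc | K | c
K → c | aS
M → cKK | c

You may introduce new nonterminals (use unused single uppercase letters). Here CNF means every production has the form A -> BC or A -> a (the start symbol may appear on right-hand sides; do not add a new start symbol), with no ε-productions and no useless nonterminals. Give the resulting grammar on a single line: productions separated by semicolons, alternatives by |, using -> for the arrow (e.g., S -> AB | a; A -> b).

S -> c | AS | BD; A -> a; B -> c; C -> KK; D -> MB; K -> c | AS; M -> c | BC

No ε-productions.
After unit-elimination: S -> c | aS | cMc; K -> c | aS; M -> c | cKK.
TERM: introduce A -> a, B -> c and substitute in every rule of length ≥2.
BIN: M -> BKK becomes M -> BC, C -> KK; S -> BMB becomes S -> BD, D -> MB.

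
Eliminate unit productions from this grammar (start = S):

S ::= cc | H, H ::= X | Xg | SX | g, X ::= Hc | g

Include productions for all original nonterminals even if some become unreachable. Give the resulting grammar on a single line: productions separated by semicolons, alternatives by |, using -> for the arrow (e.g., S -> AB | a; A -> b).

S -> g | Hc | SX | Xg | cc; H -> g | Hc | SX | Xg; X -> g | Hc

Unit productions: H->X, S->H.
Unit pairs (A ⇒* B via units): (H,X), (S,H), (S,X).
S: inherits non-unit rules of {H, S, X} → Hc | SX | Xg | cc | g.
H: inherits non-unit rules of {H, X} → Hc | SX | Xg | g.
X: inherits non-unit rules of {X} → Hc | g.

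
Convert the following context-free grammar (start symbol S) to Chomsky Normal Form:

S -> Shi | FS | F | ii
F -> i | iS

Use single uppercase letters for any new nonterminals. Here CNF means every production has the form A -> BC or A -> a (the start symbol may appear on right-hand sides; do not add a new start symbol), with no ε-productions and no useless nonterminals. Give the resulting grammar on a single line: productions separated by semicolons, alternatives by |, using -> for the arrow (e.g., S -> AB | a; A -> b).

No ε-productions.
After unit-elimination: S -> i | FS | iS | ii | Shi; F -> i | iS.
TERM: introduce B -> h, A -> i and substitute in every rule of length ≥2.
BIN: S -> SBA becomes S -> SC, C -> BA.

S -> i | AA | AS | FS | SC; A -> i; B -> h; C -> BA; F -> i | AS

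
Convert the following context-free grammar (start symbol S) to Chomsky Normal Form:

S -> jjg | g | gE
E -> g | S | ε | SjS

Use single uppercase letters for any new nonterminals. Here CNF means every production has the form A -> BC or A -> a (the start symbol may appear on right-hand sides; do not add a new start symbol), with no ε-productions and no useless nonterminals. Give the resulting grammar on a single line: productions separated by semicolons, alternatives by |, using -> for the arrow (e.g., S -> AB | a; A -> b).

Nullable: {E}; after ε-elimination: S -> g | gE | jjg; E -> S | g | SjS.
After unit-elimination: S -> g | gE | jjg; E -> g | gE | SjS | jjg.
TERM: introduce B -> g, A -> j and substitute in every rule of length ≥2.
BIN: E -> AAB becomes E -> AC, C -> AB; E -> SAS becomes E -> SD, D -> AS; S -> AAB becomes S -> AF, F -> AB.

S -> g | AF | BE; A -> j; B -> g; C -> AB; D -> AS; E -> g | AC | BE | SD; F -> AB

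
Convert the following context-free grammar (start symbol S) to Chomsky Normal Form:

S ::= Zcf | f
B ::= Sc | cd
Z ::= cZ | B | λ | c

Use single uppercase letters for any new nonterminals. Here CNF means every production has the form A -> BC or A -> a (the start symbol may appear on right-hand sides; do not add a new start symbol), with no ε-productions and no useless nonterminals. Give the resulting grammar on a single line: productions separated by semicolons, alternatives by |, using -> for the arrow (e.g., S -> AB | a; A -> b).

S -> f | AD | ZE; A -> c; C -> d; D -> f; E -> AD; Z -> c | AC | AZ | SA

Nullable: {Z}; after ε-elimination: S -> f | cf | Zcf; B -> Sc | cd; Z -> B | c | cZ.
After unit-elimination: S -> f | cf | Zcf; B -> Sc | cd; Z -> c | Sc | cZ | cd.
TERM: introduce A -> c, C -> d, D -> f and substitute in every rule of length ≥2.
BIN: S -> ZAD becomes S -> ZE, E -> AD.
Drop unreachable/unproductive: B.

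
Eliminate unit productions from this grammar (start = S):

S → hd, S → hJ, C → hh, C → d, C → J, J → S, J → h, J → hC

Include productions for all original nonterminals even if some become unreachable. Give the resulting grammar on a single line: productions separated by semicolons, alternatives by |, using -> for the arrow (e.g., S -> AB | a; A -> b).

S -> hJ | hd; C -> d | h | hC | hJ | hd | hh; J -> h | hC | hJ | hd

Unit productions: C->J, J->S.
Unit pairs (A ⇒* B via units): (C,J), (C,S), (J,S).
S: inherits non-unit rules of {S} → hJ | hd.
C: inherits non-unit rules of {C, J, S} → d | h | hC | hJ | hd | hh.
J: inherits non-unit rules of {J, S} → h | hC | hJ | hd.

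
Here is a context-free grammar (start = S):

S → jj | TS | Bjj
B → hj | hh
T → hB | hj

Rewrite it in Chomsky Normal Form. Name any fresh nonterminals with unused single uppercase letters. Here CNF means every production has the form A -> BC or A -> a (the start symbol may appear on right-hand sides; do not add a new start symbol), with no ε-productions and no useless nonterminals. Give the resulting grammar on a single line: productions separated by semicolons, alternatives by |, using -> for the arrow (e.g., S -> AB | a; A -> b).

No ε-productions.
No unit productions to eliminate.
TERM: introduce A -> h, C -> j and substitute in every rule of length ≥2.
BIN: S -> BCC becomes S -> BD, D -> CC.

S -> BD | CC | TS; A -> h; B -> AA | AC; C -> j; D -> CC; T -> AB | AC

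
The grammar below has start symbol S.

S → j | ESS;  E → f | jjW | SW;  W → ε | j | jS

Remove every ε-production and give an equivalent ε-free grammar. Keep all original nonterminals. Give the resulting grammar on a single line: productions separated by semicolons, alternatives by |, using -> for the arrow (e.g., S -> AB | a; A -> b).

Nullable set: {W}.
E -> SW: W nullable, giving S | SW.
E -> jjW: W nullable, giving jj | jjW.
Drop W -> ε.
Unchanged (no nullable symbols): S -> ESS; S -> j; E -> f; W -> j; W -> jS.

S -> j | ESS; E -> S | f | SW | jj | jjW; W -> j | jS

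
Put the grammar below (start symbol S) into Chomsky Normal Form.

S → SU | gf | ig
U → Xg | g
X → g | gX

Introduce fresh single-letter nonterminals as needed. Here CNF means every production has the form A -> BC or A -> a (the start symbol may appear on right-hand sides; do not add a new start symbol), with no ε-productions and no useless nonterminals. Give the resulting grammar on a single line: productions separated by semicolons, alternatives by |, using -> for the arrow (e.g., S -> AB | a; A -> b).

S -> AB | CA | SU; A -> g; B -> f; C -> i; U -> g | XA; X -> g | AX

No ε-productions.
No unit productions to eliminate.
TERM: introduce B -> f, A -> g, C -> i and substitute in every rule of length ≥2.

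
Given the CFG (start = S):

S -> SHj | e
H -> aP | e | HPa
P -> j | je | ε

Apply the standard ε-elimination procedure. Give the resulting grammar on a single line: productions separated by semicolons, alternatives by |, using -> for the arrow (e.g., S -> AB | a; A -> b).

S -> e | SHj; H -> a | e | Ha | aP | HPa; P -> j | je

Nullable set: {P}.
H -> HPa: P nullable, giving HPa | Ha.
H -> aP: P nullable, giving a | aP.
Drop P -> ε.
Unchanged (no nullable symbols): S -> SHj; S -> e; H -> e; P -> j; P -> je.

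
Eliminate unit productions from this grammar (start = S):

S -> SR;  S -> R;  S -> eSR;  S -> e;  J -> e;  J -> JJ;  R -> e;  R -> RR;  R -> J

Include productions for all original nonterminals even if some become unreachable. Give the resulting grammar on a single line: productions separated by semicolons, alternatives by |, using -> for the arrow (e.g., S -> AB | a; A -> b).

S -> e | JJ | RR | SR | eSR; J -> e | JJ; R -> e | JJ | RR

Unit productions: R->J, S->R.
Unit pairs (A ⇒* B via units): (R,J), (S,J), (S,R).
S: inherits non-unit rules of {J, R, S} → JJ | RR | SR | e | eSR.
J: inherits non-unit rules of {J} → JJ | e.
R: inherits non-unit rules of {J, R} → JJ | RR | e.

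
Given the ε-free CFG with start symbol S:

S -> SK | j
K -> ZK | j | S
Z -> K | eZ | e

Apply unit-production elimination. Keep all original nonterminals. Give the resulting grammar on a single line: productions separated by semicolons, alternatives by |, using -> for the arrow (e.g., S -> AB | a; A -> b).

Unit productions: K->S, Z->K.
Unit pairs (A ⇒* B via units): (K,S), (Z,K), (Z,S).
S: inherits non-unit rules of {S} → SK | j.
K: inherits non-unit rules of {K, S} → SK | ZK | j.
Z: inherits non-unit rules of {K, S, Z} → SK | ZK | e | eZ | j.

S -> j | SK; K -> j | SK | ZK; Z -> e | j | SK | ZK | eZ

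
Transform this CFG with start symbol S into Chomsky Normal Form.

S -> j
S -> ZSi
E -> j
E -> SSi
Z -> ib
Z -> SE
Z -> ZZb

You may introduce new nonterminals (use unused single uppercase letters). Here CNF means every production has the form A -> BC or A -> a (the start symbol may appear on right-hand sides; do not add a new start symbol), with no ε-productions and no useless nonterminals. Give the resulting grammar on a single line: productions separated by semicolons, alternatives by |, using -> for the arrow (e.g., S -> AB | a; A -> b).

S -> j | ZD; A -> i; B -> b; C -> SA; D -> SA; E -> j | SC; F -> ZB; Z -> AB | SE | ZF

No ε-productions.
No unit productions to eliminate.
TERM: introduce B -> b, A -> i and substitute in every rule of length ≥2.
BIN: E -> SSA becomes E -> SC, C -> SA; S -> ZSA becomes S -> ZD, D -> SA; Z -> ZZB becomes Z -> ZF, F -> ZB.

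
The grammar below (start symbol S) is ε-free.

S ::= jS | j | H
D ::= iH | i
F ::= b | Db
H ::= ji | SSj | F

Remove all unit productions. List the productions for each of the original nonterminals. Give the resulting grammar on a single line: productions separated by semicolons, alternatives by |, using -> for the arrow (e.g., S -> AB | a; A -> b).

Unit productions: H->F, S->H.
Unit pairs (A ⇒* B via units): (H,F), (S,F), (S,H).
S: inherits non-unit rules of {F, H, S} → Db | SSj | b | j | jS | ji.
D: inherits non-unit rules of {D} → i | iH.
F: inherits non-unit rules of {F} → Db | b.
H: inherits non-unit rules of {F, H} → Db | SSj | b | ji.

S -> b | j | Db | jS | ji | SSj; D -> i | iH; F -> b | Db; H -> b | Db | ji | SSj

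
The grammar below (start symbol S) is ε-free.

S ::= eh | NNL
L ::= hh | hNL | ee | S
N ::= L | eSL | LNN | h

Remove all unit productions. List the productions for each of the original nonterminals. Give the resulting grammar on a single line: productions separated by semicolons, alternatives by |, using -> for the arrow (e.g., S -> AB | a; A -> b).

Unit productions: L->S, N->L.
Unit pairs (A ⇒* B via units): (L,S), (N,L), (N,S).
S: inherits non-unit rules of {S} → NNL | eh.
L: inherits non-unit rules of {L, S} → NNL | ee | eh | hNL | hh.
N: inherits non-unit rules of {L, N, S} → LNN | NNL | eSL | ee | eh | h | hNL | hh.

S -> eh | NNL; L -> ee | eh | hh | NNL | hNL; N -> h | ee | eh | hh | LNN | NNL | eSL | hNL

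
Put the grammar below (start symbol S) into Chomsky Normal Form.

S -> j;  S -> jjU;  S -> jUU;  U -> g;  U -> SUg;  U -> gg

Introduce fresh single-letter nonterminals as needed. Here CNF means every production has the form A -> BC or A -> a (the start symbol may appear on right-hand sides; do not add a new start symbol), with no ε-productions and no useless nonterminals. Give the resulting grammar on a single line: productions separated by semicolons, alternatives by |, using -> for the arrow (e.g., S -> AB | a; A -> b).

No ε-productions.
No unit productions to eliminate.
TERM: introduce B -> g, A -> j and substitute in every rule of length ≥2.
BIN: S -> AAU becomes S -> AC, C -> AU; S -> AUU becomes S -> AD, D -> UU; U -> SUB becomes U -> SE, E -> UB.

S -> j | AC | AD; A -> j; B -> g; C -> AU; D -> UU; E -> UB; U -> g | BB | SE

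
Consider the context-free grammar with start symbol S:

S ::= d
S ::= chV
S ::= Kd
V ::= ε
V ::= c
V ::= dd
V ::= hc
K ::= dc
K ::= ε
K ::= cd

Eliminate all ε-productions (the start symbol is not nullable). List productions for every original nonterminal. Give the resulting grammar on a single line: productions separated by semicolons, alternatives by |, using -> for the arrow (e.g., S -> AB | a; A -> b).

S -> d | Kd | ch | chV; K -> cd | dc; V -> c | dd | hc

Nullable set: {K, V}.
S -> Kd: K nullable, giving Kd | d.
S -> chV: V nullable, giving ch | chV.
Drop K -> ε.
Drop V -> ε.
Unchanged (no nullable symbols): S -> d; K -> cd; K -> dc; V -> c; V -> dd; V -> hc.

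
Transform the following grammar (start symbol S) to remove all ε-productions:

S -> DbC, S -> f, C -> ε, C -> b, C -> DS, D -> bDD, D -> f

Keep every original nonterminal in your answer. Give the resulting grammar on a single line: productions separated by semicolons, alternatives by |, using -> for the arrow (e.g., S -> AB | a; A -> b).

Nullable set: {C}.
S -> DbC: C nullable, giving Db | DbC.
Drop C -> ε.
Unchanged (no nullable symbols): S -> f; C -> DS; C -> b; D -> bDD; D -> f.

S -> f | Db | DbC; C -> b | DS; D -> f | bDD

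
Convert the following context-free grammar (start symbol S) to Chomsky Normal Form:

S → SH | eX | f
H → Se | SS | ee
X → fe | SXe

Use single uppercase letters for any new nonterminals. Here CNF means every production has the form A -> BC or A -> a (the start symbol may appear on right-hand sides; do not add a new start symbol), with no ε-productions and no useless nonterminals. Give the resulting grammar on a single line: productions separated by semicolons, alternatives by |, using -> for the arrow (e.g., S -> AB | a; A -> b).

S -> f | AX | SH; A -> e; B -> f; C -> XA; H -> AA | SA | SS; X -> BA | SC

No ε-productions.
No unit productions to eliminate.
TERM: introduce A -> e, B -> f and substitute in every rule of length ≥2.
BIN: X -> SXA becomes X -> SC, C -> XA.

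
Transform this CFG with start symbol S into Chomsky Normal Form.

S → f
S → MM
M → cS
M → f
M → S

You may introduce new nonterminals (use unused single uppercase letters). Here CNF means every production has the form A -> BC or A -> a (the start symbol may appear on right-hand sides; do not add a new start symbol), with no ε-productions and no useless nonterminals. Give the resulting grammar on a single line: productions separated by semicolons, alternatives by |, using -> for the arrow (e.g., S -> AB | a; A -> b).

S -> f | MM; A -> c; M -> f | AS | MM

No ε-productions.
After unit-elimination: S -> f | MM; M -> f | MM | cS.
TERM: introduce A -> c and substitute in every rule of length ≥2.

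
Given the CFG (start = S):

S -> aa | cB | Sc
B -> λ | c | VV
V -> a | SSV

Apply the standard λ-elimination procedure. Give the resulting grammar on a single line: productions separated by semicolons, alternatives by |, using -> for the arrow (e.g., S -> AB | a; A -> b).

S -> c | Sc | aa | cB; B -> c | VV; V -> a | SSV

Nullable set: {B}.
S -> cB: B nullable, giving c | cB.
Drop B -> λ.
Unchanged (no nullable symbols): S -> Sc; S -> aa; B -> VV; B -> c; V -> SSV; V -> a.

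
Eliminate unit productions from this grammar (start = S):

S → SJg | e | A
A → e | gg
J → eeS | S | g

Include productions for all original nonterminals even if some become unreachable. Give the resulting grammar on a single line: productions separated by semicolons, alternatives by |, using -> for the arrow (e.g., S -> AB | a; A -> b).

Unit productions: J->S, S->A.
Unit pairs (A ⇒* B via units): (J,A), (J,S), (S,A).
S: inherits non-unit rules of {A, S} → SJg | e | gg.
A: inherits non-unit rules of {A} → e | gg.
J: inherits non-unit rules of {A, J, S} → SJg | e | eeS | g | gg.

S -> e | gg | SJg; A -> e | gg; J -> e | g | gg | SJg | eeS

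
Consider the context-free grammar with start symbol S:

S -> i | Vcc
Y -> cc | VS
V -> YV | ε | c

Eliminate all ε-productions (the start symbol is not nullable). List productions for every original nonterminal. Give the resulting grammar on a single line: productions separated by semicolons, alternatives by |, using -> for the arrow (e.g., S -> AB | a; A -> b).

Nullable set: {V}.
S -> Vcc: V nullable, giving Vcc | cc.
Drop V -> ε.
V -> YV: V nullable, giving Y | YV.
Y -> VS: V nullable, giving S | VS.
Unchanged (no nullable symbols): S -> i; V -> c; Y -> cc.

S -> i | cc | Vcc; V -> Y | c | YV; Y -> S | VS | cc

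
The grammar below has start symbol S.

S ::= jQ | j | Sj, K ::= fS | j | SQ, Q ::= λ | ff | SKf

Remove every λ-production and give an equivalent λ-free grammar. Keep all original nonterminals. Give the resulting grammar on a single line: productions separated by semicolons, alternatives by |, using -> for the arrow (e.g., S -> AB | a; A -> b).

S -> j | Sj | jQ; K -> S | j | SQ | fS; Q -> ff | SKf

Nullable set: {Q}.
S -> jQ: Q nullable, giving j | jQ.
K -> SQ: Q nullable, giving S | SQ.
Drop Q -> λ.
Unchanged (no nullable symbols): S -> Sj; S -> j; K -> fS; K -> j; Q -> SKf; Q -> ff.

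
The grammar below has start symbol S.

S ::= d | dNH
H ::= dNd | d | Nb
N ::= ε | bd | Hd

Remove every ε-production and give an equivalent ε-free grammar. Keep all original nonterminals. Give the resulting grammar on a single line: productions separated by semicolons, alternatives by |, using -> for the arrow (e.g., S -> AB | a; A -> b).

Nullable set: {N}.
S -> dNH: N nullable, giving dH | dNH.
H -> Nb: N nullable, giving Nb | b.
H -> dNd: N nullable, giving dNd | dd.
Drop N -> ε.
Unchanged (no nullable symbols): S -> d; H -> d; N -> Hd; N -> bd.

S -> d | dH | dNH; H -> b | d | Nb | dd | dNd; N -> Hd | bd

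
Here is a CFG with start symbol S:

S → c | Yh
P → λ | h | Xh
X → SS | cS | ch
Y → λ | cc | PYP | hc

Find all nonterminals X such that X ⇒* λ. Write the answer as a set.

Directly nullable (have an ε-rule): {P, Y}.
Not nullable: S, X — each has a terminal in every rule's right-hand side or depends on a non-nullable symbol.

{P, Y}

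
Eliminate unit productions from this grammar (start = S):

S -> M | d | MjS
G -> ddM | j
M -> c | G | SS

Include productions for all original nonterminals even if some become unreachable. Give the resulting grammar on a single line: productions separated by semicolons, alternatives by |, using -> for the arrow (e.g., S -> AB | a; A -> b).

Unit productions: M->G, S->M.
Unit pairs (A ⇒* B via units): (M,G), (S,G), (S,M).
S: inherits non-unit rules of {G, M, S} → MjS | SS | c | d | ddM | j.
G: inherits non-unit rules of {G} → ddM | j.
M: inherits non-unit rules of {G, M} → SS | c | ddM | j.

S -> c | d | j | SS | MjS | ddM; G -> j | ddM; M -> c | j | SS | ddM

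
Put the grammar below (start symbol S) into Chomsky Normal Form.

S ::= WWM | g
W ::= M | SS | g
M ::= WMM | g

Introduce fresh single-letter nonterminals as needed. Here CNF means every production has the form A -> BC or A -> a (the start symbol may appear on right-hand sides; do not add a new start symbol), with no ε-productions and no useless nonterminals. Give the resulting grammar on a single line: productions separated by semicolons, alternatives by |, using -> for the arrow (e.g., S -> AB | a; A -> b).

No ε-productions.
After unit-elimination: S -> g | WWM; M -> g | WMM; W -> g | SS | WMM.
BIN: M -> WMM becomes M -> WA, A -> MM; S -> WWM becomes S -> WB, B -> WM; W -> WMM becomes W -> WC, C -> MM.

S -> g | WB; A -> MM; B -> WM; C -> MM; M -> g | WA; W -> g | SS | WC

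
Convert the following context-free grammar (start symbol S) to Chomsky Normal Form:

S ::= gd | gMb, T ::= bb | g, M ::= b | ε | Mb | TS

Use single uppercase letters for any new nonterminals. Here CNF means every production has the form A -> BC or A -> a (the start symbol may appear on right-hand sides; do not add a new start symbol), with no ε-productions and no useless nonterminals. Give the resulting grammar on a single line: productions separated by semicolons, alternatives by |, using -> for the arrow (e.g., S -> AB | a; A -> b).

S -> BA | BC | BD; A -> b; B -> g; C -> d; D -> MA; M -> b | MA | TS; T -> g | AA

Nullable: {M}; after ε-elimination: S -> gb | gd | gMb; M -> b | Mb | TS; T -> g | bb.
No unit productions to eliminate.
TERM: introduce A -> b, C -> d, B -> g and substitute in every rule of length ≥2.
BIN: S -> BMA becomes S -> BD, D -> MA.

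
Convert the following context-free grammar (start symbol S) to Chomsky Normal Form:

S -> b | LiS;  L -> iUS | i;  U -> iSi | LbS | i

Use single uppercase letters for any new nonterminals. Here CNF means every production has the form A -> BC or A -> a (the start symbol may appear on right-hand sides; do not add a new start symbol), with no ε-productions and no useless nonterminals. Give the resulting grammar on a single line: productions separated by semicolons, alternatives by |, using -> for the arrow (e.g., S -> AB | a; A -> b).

No ε-productions.
No unit productions to eliminate.
TERM: introduce B -> b, A -> i and substitute in every rule of length ≥2.
BIN: L -> AUS becomes L -> AC, C -> US; S -> LAS becomes S -> LD, D -> AS; U -> ASA becomes U -> AE, E -> SA; U -> LBS becomes U -> LF, F -> BS.

S -> b | LD; A -> i; B -> b; C -> US; D -> AS; E -> SA; F -> BS; L -> i | AC; U -> i | AE | LF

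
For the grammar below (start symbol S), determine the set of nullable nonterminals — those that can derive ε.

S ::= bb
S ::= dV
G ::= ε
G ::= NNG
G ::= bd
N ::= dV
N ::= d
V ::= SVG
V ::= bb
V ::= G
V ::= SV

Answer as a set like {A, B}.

Directly nullable (have an ε-rule): {G}.
V is nullable via V -> G (every symbol on the right is already known nullable).
Not nullable: N, S — each has a terminal in every rule's right-hand side or depends on a non-nullable symbol.

{G, V}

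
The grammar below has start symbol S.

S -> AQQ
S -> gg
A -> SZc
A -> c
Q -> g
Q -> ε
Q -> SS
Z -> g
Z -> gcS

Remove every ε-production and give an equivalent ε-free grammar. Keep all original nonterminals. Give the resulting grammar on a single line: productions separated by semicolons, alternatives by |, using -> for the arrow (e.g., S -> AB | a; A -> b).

Nullable set: {Q}.
S -> AQQ: Q, Q nullable, giving A | AQ | AQQ.
Drop Q -> ε.
Unchanged (no nullable symbols): S -> gg; A -> SZc; A -> c; Q -> SS; Q -> g; Z -> g; Z -> gcS.

S -> A | AQ | gg | AQQ; A -> c | SZc; Q -> g | SS; Z -> g | gcS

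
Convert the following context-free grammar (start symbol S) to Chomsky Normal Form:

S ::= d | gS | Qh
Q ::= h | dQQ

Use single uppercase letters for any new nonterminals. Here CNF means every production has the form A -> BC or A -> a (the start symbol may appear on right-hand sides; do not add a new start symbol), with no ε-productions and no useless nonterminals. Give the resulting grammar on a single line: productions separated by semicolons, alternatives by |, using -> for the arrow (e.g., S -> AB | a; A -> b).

No ε-productions.
No unit productions to eliminate.
TERM: introduce A -> d, C -> g, B -> h and substitute in every rule of length ≥2.
BIN: Q -> AQQ becomes Q -> AD, D -> QQ.

S -> d | CS | QB; A -> d; B -> h; C -> g; D -> QQ; Q -> h | AD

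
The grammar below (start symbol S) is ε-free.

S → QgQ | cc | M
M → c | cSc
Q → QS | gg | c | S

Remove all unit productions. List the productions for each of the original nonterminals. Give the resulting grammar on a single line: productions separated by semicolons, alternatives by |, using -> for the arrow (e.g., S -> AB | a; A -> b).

S -> c | cc | QgQ | cSc; M -> c | cSc; Q -> c | QS | cc | gg | QgQ | cSc

Unit productions: Q->S, S->M.
Unit pairs (A ⇒* B via units): (Q,M), (Q,S), (S,M).
S: inherits non-unit rules of {M, S} → QgQ | c | cSc | cc.
M: inherits non-unit rules of {M} → c | cSc.
Q: inherits non-unit rules of {M, Q, S} → QS | QgQ | c | cSc | cc | gg.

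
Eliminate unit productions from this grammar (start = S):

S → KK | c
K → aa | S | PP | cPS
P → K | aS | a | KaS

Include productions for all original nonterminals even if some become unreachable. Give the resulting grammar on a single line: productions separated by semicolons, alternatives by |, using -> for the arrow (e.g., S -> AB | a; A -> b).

S -> c | KK; K -> c | KK | PP | aa | cPS; P -> a | c | KK | PP | aS | aa | KaS | cPS

Unit productions: K->S, P->K.
Unit pairs (A ⇒* B via units): (K,S), (P,K), (P,S).
S: inherits non-unit rules of {S} → KK | c.
K: inherits non-unit rules of {K, S} → KK | PP | aa | c | cPS.
P: inherits non-unit rules of {K, P, S} → KK | KaS | PP | a | aS | aa | c | cPS.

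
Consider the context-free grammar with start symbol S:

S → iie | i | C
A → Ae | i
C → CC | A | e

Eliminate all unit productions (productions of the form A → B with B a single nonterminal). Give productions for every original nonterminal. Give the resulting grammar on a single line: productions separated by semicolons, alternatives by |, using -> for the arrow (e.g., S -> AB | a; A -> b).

S -> e | i | Ae | CC | iie; A -> i | Ae; C -> e | i | Ae | CC

Unit productions: C->A, S->C.
Unit pairs (A ⇒* B via units): (C,A), (S,A), (S,C).
S: inherits non-unit rules of {A, C, S} → Ae | CC | e | i | iie.
A: inherits non-unit rules of {A} → Ae | i.
C: inherits non-unit rules of {A, C} → Ae | CC | e | i.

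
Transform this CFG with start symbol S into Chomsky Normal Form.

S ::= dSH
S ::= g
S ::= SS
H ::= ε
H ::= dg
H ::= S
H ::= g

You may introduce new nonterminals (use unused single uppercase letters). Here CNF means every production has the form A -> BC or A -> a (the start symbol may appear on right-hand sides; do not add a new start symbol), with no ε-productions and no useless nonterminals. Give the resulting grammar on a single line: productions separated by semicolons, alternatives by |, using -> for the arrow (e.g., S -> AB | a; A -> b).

S -> g | AD | AS | SS; A -> d; B -> g; C -> SH; D -> SH; H -> g | AB | AC | AS | SS

Nullable: {H}; after ε-elimination: S -> g | SS | dS | dSH; H -> S | g | dg.
After unit-elimination: S -> g | SS | dS | dSH; H -> g | SS | dS | dg | dSH.
TERM: introduce A -> d, B -> g and substitute in every rule of length ≥2.
BIN: H -> ASH becomes H -> AC, C -> SH; S -> ASH becomes S -> AD, D -> SH.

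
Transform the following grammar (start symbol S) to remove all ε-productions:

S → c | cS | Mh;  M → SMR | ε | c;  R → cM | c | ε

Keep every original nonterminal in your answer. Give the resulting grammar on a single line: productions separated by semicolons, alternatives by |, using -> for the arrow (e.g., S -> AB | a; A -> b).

S -> c | h | Mh | cS; M -> S | c | SM | SR | SMR; R -> c | cM

Nullable set: {M, R}.
S -> Mh: M nullable, giving Mh | h.
Drop M -> ε.
M -> SMR: M, R nullable, giving S | SM | SMR | SR.
Drop R -> ε.
R -> cM: M nullable, giving c | cM.
Unchanged (no nullable symbols): S -> c; S -> cS; M -> c; R -> c.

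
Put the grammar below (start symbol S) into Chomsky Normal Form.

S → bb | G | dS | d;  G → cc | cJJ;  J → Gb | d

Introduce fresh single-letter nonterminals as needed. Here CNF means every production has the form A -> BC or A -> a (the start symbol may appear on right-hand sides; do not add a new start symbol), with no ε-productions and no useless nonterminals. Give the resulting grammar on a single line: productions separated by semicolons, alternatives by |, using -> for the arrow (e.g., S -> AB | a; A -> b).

S -> d | AA | AE | BB | CS; A -> c; B -> b; C -> d; D -> JJ; E -> JJ; G -> AA | AD; J -> d | GB

No ε-productions.
After unit-elimination: S -> d | bb | cc | dS | cJJ; G -> cc | cJJ; J -> d | Gb.
TERM: introduce B -> b, A -> c, C -> d and substitute in every rule of length ≥2.
BIN: G -> AJJ becomes G -> AD, D -> JJ; S -> AJJ becomes S -> AE, E -> JJ.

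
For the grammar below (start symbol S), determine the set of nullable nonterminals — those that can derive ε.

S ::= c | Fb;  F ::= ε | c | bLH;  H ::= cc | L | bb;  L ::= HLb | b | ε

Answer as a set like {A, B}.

Directly nullable (have an ε-rule): {F, L}.
H is nullable via H -> L (every symbol on the right is already known nullable).
Not nullable: S — each has a terminal in every rule's right-hand side or depends on a non-nullable symbol.

{F, H, L}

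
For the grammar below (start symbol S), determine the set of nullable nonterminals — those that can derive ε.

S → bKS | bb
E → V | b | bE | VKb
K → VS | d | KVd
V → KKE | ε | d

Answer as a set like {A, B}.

{E, V}

Directly nullable (have an ε-rule): {V}.
E is nullable via E -> V (every symbol on the right is already known nullable).
Not nullable: K, S — each has a terminal in every rule's right-hand side or depends on a non-nullable symbol.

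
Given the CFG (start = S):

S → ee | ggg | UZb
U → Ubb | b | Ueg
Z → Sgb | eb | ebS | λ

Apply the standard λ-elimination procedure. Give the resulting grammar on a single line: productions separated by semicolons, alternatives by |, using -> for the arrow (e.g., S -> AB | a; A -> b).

S -> Ub | ee | UZb | ggg; U -> b | Ubb | Ueg; Z -> eb | Sgb | ebS

Nullable set: {Z}.
S -> UZb: Z nullable, giving UZb | Ub.
Drop Z -> λ.
Unchanged (no nullable symbols): S -> ee; S -> ggg; U -> Ubb; U -> Ueg; U -> b; Z -> Sgb; Z -> eb; Z -> ebS.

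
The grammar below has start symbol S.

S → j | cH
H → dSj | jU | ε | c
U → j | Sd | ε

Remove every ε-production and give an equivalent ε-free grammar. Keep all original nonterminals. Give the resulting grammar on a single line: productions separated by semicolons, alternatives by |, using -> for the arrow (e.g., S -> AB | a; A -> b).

Nullable set: {H, U}.
S -> cH: H nullable, giving c | cH.
Drop H -> ε.
H -> jU: U nullable, giving j | jU.
Drop U -> ε.
Unchanged (no nullable symbols): S -> j; H -> c; H -> dSj; U -> Sd; U -> j.

S -> c | j | cH; H -> c | j | jU | dSj; U -> j | Sd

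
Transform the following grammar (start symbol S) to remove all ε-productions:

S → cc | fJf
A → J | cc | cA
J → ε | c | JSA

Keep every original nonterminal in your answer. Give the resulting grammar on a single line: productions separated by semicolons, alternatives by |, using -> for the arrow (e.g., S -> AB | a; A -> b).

Nullable set: {A, J}.
S -> fJf: J nullable, giving fJf | ff.
A -> J: J nullable, giving J.
A -> cA: A nullable, giving c | cA.
Drop J -> ε.
J -> JSA: J, A nullable, giving JS | JSA | S | SA.
Unchanged (no nullable symbols): S -> cc; A -> cc; J -> c.

S -> cc | ff | fJf; A -> J | c | cA | cc; J -> S | c | JS | SA | JSA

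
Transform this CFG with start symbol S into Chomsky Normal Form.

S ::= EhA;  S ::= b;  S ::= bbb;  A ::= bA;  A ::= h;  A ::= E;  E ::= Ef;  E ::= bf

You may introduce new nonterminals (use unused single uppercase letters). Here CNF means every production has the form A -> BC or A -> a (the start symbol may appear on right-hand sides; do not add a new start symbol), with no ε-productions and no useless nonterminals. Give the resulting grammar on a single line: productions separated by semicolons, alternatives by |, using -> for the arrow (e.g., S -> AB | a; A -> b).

S -> b | CF | EG; A -> h | CA | CB | EB; B -> f; C -> b; D -> h; E -> CB | EB; F -> CC; G -> DA

No ε-productions.
After unit-elimination: S -> b | EhA | bbb; A -> h | Ef | bA | bf; E -> Ef | bf.
TERM: introduce C -> b, B -> f, D -> h and substitute in every rule of length ≥2.
BIN: S -> CCC becomes S -> CF, F -> CC; S -> EDA becomes S -> EG, G -> DA.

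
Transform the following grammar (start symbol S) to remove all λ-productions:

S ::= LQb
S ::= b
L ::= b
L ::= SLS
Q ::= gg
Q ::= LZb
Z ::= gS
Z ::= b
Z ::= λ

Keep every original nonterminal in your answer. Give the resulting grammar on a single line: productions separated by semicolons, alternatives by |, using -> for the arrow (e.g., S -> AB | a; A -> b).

S -> b | LQb; L -> b | SLS; Q -> Lb | gg | LZb; Z -> b | gS

Nullable set: {Z}.
Q -> LZb: Z nullable, giving LZb | Lb.
Drop Z -> λ.
Unchanged (no nullable symbols): S -> LQb; S -> b; L -> SLS; L -> b; Q -> gg; Z -> b; Z -> gS.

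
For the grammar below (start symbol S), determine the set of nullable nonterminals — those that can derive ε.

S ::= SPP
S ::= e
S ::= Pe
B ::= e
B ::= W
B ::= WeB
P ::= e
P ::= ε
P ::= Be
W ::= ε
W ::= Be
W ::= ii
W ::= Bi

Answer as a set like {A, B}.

{B, P, W}

Directly nullable (have an ε-rule): {P, W}.
B is nullable via B -> W (every symbol on the right is already known nullable).
Not nullable: S — each has a terminal in every rule's right-hand side or depends on a non-nullable symbol.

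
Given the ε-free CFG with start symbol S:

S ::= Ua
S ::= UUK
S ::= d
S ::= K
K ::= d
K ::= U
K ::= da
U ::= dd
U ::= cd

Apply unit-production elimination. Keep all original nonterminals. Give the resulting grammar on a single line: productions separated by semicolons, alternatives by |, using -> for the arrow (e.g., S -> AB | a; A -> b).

Unit productions: K->U, S->K.
Unit pairs (A ⇒* B via units): (K,U), (S,K), (S,U).
S: inherits non-unit rules of {K, S, U} → UUK | Ua | cd | d | da | dd.
K: inherits non-unit rules of {K, U} → cd | d | da | dd.
U: inherits non-unit rules of {U} → cd | dd.

S -> d | Ua | cd | da | dd | UUK; K -> d | cd | da | dd; U -> cd | dd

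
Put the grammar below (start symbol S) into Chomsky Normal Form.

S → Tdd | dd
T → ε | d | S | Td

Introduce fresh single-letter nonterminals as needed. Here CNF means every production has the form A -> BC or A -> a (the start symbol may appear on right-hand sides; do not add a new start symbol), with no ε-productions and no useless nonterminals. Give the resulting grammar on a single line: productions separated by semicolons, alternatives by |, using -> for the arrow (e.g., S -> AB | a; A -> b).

S -> AA | TB; A -> d; B -> AA; C -> AA; T -> d | AA | TA | TC

Nullable: {T}; after ε-elimination: S -> dd | Tdd; T -> S | d | Td.
After unit-elimination: S -> dd | Tdd; T -> d | Td | dd | Tdd.
TERM: introduce A -> d and substitute in every rule of length ≥2.
BIN: S -> TAA becomes S -> TB, B -> AA; T -> TAA becomes T -> TC, C -> AA.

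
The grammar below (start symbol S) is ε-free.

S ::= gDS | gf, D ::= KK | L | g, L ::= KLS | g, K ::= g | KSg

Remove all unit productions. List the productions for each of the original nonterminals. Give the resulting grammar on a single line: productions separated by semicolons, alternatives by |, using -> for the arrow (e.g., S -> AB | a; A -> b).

Unit productions: D->L.
Unit pairs (A ⇒* B via units): (D,L).
S: inherits non-unit rules of {S} → gDS | gf.
D: inherits non-unit rules of {D, L} → KK | KLS | g.
K: inherits non-unit rules of {K} → KSg | g.
L: inherits non-unit rules of {L} → KLS | g.

S -> gf | gDS; D -> g | KK | KLS; K -> g | KSg; L -> g | KLS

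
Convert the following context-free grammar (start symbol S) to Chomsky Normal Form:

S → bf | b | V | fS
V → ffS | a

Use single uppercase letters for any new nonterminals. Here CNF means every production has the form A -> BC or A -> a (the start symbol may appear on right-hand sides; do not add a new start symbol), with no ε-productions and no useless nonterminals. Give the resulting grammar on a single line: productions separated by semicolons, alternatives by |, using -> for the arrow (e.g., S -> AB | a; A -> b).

No ε-productions.
After unit-elimination: S -> a | b | bf | fS | ffS; V -> a | ffS.
TERM: introduce A -> b, B -> f and substitute in every rule of length ≥2.
BIN: S -> BBS becomes S -> BC, C -> BS; V -> BBS becomes V -> BD, D -> BS.
Drop unreachable/unproductive: V.

S -> a | b | AB | BC | BS; A -> b; B -> f; C -> BS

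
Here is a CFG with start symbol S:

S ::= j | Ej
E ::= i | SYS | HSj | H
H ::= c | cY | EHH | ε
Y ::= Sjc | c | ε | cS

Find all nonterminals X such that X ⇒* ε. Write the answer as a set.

{E, H, Y}

Directly nullable (have an ε-rule): {H, Y}.
E is nullable via E -> H (every symbol on the right is already known nullable).
Not nullable: S — each has a terminal in every rule's right-hand side or depends on a non-nullable symbol.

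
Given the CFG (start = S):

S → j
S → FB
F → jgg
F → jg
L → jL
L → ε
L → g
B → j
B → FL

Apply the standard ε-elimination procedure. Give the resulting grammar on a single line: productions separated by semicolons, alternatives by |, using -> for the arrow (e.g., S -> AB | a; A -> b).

S -> j | FB; B -> F | j | FL; F -> jg | jgg; L -> g | j | jL

Nullable set: {L}.
B -> FL: L nullable, giving F | FL.
Drop L -> ε.
L -> jL: L nullable, giving j | jL.
Unchanged (no nullable symbols): S -> FB; S -> j; B -> j; F -> jg; F -> jgg; L -> g.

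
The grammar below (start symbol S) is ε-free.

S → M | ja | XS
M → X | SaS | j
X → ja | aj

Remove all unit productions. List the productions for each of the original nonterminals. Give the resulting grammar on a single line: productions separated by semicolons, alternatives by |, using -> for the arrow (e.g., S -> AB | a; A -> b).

Unit productions: M->X, S->M.
Unit pairs (A ⇒* B via units): (M,X), (S,M), (S,X).
S: inherits non-unit rules of {M, S, X} → SaS | XS | aj | j | ja.
M: inherits non-unit rules of {M, X} → SaS | aj | j | ja.
X: inherits non-unit rules of {X} → aj | ja.

S -> j | XS | aj | ja | SaS; M -> j | aj | ja | SaS; X -> aj | ja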